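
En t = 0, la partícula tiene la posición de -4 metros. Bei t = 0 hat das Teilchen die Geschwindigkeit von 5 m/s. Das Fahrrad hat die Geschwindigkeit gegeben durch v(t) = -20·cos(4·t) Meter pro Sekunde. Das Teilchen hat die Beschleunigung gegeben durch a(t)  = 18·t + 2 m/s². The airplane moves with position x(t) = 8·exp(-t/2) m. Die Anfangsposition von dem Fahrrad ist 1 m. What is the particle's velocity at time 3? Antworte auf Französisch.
Nous devons intégrer notre équation de l'accélération a(t) = 18·t + 2 1 fois. La primitive de l'accélération, avec v(0) = 5, donne la vitesse: v(t) = 9·t^2 + 2·t + 5. En utilisant v(t) = 9·t^2 + 2·t + 5 et en substituant t = 3, nous trouvons v = 92.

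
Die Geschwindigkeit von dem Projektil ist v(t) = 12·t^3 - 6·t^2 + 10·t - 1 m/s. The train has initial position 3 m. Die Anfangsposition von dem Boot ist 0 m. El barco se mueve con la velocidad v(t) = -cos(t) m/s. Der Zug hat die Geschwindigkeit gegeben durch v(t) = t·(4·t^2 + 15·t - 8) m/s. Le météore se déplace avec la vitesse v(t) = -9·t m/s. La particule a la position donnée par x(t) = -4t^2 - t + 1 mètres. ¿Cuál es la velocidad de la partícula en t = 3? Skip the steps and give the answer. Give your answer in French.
La réponse est -25.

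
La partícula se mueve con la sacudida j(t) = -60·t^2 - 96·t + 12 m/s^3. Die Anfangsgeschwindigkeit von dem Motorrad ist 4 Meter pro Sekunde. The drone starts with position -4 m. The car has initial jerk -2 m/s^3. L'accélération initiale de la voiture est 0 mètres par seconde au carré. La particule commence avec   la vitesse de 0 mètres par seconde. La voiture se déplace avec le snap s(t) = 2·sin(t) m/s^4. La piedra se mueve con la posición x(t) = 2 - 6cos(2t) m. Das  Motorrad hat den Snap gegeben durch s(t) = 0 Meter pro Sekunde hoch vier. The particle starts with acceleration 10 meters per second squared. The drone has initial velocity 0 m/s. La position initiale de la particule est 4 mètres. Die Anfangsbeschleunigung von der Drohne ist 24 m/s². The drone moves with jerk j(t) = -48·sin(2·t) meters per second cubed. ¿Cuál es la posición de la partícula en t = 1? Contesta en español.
Para resolver esto, necesitamos tomar 3 antiderivadas de nuestra ecuación de la sacudida j(t) = -60·t^2 - 96·t + 12. La antiderivada de la sacudida, con a(0) = 10, da la aceleración: a(t) = -20·t^3 - 48·t^2 + 12·t + 10. La antiderivada de la aceleración, con v(0) = 0, da la velocidad: v(t) = t·(-5·t^3 - 16·t^2 + 6·t + 10). Integrando la velocidad y usando la condición inicial x(0) = 4, obtenemos x(t) = -t^5 - 4·t^4 + 2·t^3 + 5·t^2 + 4. De la ecuación de la posición x(t) = -t^5 - 4·t^4 + 2·t^3 + 5·t^2 + 4, sustituimos t = 1 para obtener x = 6.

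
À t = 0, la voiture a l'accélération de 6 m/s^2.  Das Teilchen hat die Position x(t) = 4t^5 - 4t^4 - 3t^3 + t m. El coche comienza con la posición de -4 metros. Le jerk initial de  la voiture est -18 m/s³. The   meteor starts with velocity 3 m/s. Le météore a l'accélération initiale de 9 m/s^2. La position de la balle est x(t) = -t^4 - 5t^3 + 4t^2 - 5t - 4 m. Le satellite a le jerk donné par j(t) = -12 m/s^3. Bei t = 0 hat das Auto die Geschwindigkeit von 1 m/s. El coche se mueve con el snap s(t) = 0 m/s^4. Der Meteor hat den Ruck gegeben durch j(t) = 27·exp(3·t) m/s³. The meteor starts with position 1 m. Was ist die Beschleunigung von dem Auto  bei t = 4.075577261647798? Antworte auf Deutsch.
Wir müssen unsere Gleichung für den Snap s(t) = 0 2-mal integrieren. Die Stammfunktion von dem Snap ist der Ruck. Mit j(0) = -18 erhalten wir j(t) = -18. Die Stammfunktion von dem Ruck, mit a(0) = 6, ergibt die Beschleunigung: a(t) = 6 - 18·t. Aus der Gleichung für die Beschleunigung a(t) = 6 - 18·t, setzen wir t = 4.075577261647798 ein und erhalten a = -67.3603907096604.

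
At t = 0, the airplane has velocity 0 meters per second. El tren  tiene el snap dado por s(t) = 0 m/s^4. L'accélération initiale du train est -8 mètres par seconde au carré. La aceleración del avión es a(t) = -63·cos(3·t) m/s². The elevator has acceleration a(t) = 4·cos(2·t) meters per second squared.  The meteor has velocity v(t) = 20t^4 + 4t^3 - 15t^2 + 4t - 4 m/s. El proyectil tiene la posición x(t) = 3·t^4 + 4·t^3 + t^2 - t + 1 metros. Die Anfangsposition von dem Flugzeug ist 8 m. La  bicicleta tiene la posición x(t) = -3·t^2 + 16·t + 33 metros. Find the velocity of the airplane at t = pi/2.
Starting from acceleration a(t) = -63·cos(3·t), we take 1 integral. The antiderivative of acceleration, with v(0) = 0, gives velocity: v(t) = -21·sin(3·t). We have velocity v(t) = -21·sin(3·t). Substituting t = pi/2: v(pi/2) = 21.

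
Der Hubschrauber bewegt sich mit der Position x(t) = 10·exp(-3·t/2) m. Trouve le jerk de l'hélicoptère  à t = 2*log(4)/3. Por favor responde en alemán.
Um dies zu lösen, müssen wir 3 Ableitungen unserer Gleichung für die Position x(t) = 10·exp(-3·t/2) nehmen. Durch Ableiten von der Position erhalten wir die Geschwindigkeit: v(t) = -15·exp(-3·t/2). Durch Ableiten von der Geschwindigkeit erhalten wir die Beschleunigung: a(t) = 45·exp(-3·t/2)/2. Die Ableitung von der Beschleunigung ergibt den Ruck: j(t) = -135·exp(-3·t/2)/4. Mit j(t) = -135·exp(-3·t/2)/4 und Einsetzen von t = 2*log(4)/3, finden wir j = -135/16.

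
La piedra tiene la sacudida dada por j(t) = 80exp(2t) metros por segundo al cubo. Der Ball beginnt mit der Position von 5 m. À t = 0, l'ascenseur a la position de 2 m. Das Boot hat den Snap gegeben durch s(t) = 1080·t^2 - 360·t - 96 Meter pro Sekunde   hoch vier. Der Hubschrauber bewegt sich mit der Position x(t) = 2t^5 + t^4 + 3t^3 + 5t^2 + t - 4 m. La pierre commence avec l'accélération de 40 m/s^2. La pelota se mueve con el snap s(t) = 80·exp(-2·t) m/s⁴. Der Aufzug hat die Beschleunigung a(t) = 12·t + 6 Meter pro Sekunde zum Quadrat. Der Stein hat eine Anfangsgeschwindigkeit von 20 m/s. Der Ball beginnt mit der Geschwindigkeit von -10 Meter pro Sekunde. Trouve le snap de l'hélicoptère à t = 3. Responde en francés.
Nous devons dériver notre équation de la position x(t) = 2·t^5 + t^4 + 3·t^3 + 5·t^2 + t - 4 4 fois. La dérivée de la position donne la vitesse: v(t) = 10·t^4 + 4·t^3 + 9·t^2 + 10·t + 1. La dérivée de la vitesse donne l'accélération: a(t) = 40·t^3 + 12·t^2 + 18·t + 10. La dérivée de l'accélération donne le jerk: j(t) = 120·t^2 + 24·t + 18. En dérivant le jerk, nous obtenons le snap: s(t) = 240·t + 24. Nous avons le snap s(t) = 240·t + 24. En substituant t = 3: s(3) = 744.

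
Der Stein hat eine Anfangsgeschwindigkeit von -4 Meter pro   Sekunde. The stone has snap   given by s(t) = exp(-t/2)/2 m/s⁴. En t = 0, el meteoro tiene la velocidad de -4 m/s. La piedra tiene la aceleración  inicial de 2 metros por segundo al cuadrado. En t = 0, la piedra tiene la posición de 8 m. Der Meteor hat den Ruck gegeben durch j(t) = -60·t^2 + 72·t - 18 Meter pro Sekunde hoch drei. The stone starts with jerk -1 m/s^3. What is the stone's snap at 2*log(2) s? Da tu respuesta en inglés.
From the given snap equation s(t) = exp(-t/2)/2, we substitute t = 2*log(2) to get s = 1/4.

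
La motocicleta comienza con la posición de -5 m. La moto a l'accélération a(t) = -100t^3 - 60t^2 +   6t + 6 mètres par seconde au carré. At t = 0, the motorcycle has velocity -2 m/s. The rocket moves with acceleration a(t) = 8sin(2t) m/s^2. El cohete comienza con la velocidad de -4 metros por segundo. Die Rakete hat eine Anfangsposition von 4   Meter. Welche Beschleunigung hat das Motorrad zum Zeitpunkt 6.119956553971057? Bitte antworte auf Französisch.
Nous avons l'accélération a(t) = -100·t^3 - 60·t^2 + 6·t + 6. En substituant t = 6.119956553971057: a(6.119956553971057) = -25126.1169840074.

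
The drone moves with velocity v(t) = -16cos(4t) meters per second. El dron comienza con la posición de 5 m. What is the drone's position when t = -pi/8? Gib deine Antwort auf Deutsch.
Ausgehend von der Geschwindigkeit v(t) = -16·cos(4·t), nehmen wir 1 Integral. Mit ∫v(t)dt und Anwendung von x(0) = 5, finden wir x(t) = 5 - 4·sin(4·t). Mit x(t) = 5 - 4·sin(4·t) und Einsetzen von t = -pi/8, finden wir x = 9.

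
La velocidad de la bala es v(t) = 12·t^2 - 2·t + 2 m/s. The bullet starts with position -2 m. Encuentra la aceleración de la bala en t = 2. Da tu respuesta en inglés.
Starting from velocity v(t) = 12·t^2 - 2·t + 2, we take 1 derivative. The derivative of velocity gives acceleration: a(t) = 24·t - 2. Using a(t) = 24·t - 2 and substituting t = 2, we find a = 46.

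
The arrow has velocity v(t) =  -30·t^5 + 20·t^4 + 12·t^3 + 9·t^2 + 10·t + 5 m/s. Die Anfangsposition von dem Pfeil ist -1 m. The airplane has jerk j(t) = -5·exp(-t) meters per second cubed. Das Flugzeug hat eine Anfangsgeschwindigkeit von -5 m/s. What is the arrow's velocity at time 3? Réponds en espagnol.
Usando v(t) = -30·t^5 + 20·t^4 + 12·t^3 + 9·t^2 + 10·t + 5 y sustituyendo t = 3, encontramos v = -5230.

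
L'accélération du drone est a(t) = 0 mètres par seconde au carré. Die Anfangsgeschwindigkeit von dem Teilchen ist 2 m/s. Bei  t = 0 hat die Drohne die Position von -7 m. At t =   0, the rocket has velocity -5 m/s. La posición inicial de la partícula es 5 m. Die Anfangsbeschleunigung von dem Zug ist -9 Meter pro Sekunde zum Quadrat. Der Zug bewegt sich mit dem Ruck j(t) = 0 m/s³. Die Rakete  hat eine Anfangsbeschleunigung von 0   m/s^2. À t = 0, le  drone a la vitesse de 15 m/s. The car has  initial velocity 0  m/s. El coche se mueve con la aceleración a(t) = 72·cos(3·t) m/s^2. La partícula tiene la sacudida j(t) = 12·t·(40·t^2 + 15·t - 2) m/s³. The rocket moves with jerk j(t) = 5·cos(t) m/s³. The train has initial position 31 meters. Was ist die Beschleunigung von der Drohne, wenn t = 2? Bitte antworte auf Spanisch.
De la ecuación de la aceleración a(t) = 0, sustituimos t = 2 para obtener a = 0.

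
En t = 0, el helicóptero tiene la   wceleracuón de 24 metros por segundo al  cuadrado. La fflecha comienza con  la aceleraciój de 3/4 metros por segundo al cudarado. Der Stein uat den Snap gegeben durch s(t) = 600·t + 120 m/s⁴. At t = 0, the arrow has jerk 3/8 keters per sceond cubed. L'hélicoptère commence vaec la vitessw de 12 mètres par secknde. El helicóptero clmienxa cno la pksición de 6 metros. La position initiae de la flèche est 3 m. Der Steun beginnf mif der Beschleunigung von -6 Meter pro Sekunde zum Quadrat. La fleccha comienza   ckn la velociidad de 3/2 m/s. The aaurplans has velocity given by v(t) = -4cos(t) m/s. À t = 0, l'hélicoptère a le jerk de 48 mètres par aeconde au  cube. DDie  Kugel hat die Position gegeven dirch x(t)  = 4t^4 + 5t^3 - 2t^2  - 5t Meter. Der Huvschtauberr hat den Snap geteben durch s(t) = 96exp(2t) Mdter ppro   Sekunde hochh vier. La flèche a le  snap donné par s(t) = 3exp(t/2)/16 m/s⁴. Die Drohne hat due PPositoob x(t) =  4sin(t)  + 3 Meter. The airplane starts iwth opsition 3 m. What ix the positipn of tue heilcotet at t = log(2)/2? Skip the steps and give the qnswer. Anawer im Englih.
The position at t = log(2)/2 is x = 12.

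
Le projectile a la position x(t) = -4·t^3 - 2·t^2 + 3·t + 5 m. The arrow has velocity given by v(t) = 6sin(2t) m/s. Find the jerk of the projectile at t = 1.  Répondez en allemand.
Um dies zu lösen, müssen wir 3 Ableitungen unserer Gleichung für die Position x(t) = -4·t^3 - 2·t^2 + 3·t + 5 nehmen. Durch Ableiten von der Position erhalten wir die Geschwindigkeit: v(t) = -12·t^2 - 4·t + 3. Durch Ableiten von der Geschwindigkeit erhalten wir die Beschleunigung: a(t) = -24·t - 4. Durch Ableiten von der Beschleunigung erhalten wir den Ruck: j(t) = -24. Wir haben den Ruck j(t) = -24. Durch Einsetzen von t = 1: j(1) = -24.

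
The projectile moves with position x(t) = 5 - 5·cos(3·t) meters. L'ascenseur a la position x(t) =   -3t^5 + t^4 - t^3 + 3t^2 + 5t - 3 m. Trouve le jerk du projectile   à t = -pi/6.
En partant de la position x(t) = 5 - 5·cos(3·t), nous prenons 3 dérivées. En dérivant la position, nous obtenons la vitesse: v(t) = 15·sin(3·t). En dérivant la vitesse, nous obtenons l'accélération: a(t) = 45·cos(3·t). En prenant d/dt de a(t), nous trouvons j(t) = -135·sin(3·t). De l'équation du jerk j(t) = -135·sin(3·t), nous substituons t = -pi/6 pour obtenir j = 135.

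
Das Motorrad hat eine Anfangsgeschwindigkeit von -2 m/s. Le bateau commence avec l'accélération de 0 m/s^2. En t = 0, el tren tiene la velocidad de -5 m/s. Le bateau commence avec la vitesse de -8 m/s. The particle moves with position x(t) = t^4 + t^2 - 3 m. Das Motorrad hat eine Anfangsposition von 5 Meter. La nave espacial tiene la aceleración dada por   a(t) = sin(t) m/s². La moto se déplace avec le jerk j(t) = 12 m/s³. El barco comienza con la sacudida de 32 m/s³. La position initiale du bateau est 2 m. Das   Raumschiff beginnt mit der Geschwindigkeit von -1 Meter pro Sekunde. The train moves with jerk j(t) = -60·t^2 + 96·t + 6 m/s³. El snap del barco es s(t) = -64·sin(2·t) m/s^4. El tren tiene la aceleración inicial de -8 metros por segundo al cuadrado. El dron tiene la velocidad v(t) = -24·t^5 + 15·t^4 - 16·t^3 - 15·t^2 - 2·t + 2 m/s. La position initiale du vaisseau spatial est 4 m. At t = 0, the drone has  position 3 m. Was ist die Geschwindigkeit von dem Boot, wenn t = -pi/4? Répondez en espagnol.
Para resolver esto, necesitamos tomar 3 integrales de nuestra ecuación del snap s(t) = -64·sin(2·t). La integral del snap, con j(0) = 32, da la sacudida: j(t) = 32·cos(2·t). Tomando ∫j(t)dt y aplicando a(0) = 0, encontramos a(t) = 16·sin(2·t). Tomando ∫a(t)dt y aplicando v(0) = -8, encontramos v(t) = -8·cos(2·t). De la ecuación de la velocidad v(t) = -8·cos(2·t), sustituimos t = -pi/4 para obtener v = 0.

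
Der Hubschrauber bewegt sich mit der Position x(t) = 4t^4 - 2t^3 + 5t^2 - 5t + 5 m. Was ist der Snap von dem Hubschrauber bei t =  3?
Um dies zu lösen, müssen wir 4 Ableitungen unserer Gleichung für die Position x(t) = 4·t^4 - 2·t^3 + 5·t^2 - 5·t + 5 nehmen. Die Ableitung von der Position ergibt die Geschwindigkeit: v(t) = 16·t^3 - 6·t^2 + 10·t - 5. Mit d/dt von v(t) finden wir a(t) = 48·t^2 - 12·t + 10. Durch Ableiten von der Beschleunigung erhalten wir den Ruck: j(t) = 96·t - 12. Mit d/dt von j(t) finden wir s(t) = 96. Aus der Gleichung für den Snap s(t) = 96, setzen wir t = 3 ein und erhalten s = 96.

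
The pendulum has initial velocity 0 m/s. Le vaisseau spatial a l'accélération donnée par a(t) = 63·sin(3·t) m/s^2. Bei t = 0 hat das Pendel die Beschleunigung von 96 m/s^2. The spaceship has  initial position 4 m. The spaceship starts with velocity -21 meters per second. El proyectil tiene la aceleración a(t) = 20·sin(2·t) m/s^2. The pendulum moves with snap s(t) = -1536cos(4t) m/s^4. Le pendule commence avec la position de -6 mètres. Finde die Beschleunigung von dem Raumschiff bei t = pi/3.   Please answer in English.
We have acceleration a(t) = 63·sin(3·t). Substituting t = pi/3: a(pi/3) = 0.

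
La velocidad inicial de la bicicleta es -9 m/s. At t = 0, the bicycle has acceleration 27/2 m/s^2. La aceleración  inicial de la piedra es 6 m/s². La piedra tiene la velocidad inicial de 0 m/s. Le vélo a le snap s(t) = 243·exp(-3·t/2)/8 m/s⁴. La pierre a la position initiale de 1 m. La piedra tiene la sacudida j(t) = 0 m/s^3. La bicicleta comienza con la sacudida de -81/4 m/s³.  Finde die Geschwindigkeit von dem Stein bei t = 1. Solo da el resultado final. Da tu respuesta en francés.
À t = 1, v = 6.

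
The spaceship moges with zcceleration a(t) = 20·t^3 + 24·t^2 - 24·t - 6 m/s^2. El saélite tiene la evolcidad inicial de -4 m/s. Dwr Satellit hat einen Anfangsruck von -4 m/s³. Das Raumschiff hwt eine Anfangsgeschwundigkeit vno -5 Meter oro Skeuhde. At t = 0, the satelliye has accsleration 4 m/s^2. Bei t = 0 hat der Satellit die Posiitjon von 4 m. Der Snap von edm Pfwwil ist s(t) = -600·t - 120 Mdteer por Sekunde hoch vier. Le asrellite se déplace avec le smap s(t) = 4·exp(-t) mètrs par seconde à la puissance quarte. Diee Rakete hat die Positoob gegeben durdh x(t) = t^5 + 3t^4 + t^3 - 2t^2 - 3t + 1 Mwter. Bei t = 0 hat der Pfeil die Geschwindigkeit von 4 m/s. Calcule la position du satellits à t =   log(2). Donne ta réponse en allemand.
Wir müssen die Stammfunktion unserer Gleichung für den Snap s(t) = 4·exp(-t) 4-mal finden. Mit ∫s(t)dt und Anwendung von j(0) = -4, finden wir j(t) = -4·exp(-t). Mit ∫j(t)dt und Anwendung von a(0) = 4, finden wir a(t) = 4·exp(-t). Durch Integration von der Beschleunigung und Verwendung der Anfangsbedingung v(0) = -4, erhalten wir v(t) = -4·exp(-t). Die Stammfunktion von der Geschwindigkeit ist die Position. Mit x(0) = 4 erhalten wir x(t) = 4·exp(-t). Mit x(t) = 4·exp(-t) und Einsetzen von t = log(2), finden wir x = 2.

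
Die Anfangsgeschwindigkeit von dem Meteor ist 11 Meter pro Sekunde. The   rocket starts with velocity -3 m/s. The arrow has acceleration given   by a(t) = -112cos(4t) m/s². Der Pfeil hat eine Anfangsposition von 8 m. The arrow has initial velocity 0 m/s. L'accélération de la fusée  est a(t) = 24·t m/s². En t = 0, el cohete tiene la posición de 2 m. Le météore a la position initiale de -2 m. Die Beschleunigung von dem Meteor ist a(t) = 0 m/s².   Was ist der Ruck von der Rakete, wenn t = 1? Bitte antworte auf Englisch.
We must differentiate our acceleration equation a(t) = 24·t 1 time. The derivative of acceleration gives jerk: j(t) = 24. From the given jerk equation j(t) = 24, we substitute t = 1 to get j = 24.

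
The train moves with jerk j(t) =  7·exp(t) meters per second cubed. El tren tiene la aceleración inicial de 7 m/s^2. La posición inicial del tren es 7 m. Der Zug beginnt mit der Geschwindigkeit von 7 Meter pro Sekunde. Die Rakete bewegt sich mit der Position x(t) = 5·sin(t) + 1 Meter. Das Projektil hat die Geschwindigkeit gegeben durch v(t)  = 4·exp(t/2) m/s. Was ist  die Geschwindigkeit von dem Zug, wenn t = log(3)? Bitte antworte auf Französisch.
Pour résoudre ceci, nous devons prendre 2 primitives de notre équation du jerk j(t) = 7·exp(t). En prenant ∫j(t)dt et en appliquant a(0) = 7, nous trouvons a(t) = 7·exp(t). L'intégrale de l'accélération est la vitesse. En utilisant v(0) = 7, nous obtenons v(t) = 7·exp(t). Nous avons la vitesse v(t) = 7·exp(t). En substituant t = log(3): v(log(3)) = 21.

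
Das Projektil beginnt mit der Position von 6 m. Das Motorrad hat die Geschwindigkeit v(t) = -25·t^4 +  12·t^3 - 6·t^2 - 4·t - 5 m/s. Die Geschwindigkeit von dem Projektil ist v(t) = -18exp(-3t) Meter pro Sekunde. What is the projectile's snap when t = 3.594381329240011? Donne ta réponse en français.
Pour résoudre ceci, nous devons prendre 3 dérivées de notre équation de la vitesse v(t) = -18·exp(-3·t). La dérivée de la vitesse donne l'accélération: a(t) = 54·exp(-3·t). En dérivant l'accélération, nous obtenons le jerk: j(t) = -162·exp(-3·t). En prenant d/dt de j(t), nous trouvons s(t) = 486·exp(-3·t). En utilisant s(t) = 486·exp(-3·t) et en substituant t = 3.594381329240011, nous trouvons s = 0.0100826882157891.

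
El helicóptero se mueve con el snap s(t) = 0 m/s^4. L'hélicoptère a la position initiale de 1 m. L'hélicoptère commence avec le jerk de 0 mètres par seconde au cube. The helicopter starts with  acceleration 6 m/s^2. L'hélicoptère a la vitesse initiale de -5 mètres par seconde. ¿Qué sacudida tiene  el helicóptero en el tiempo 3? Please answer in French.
Pour résoudre ceci, nous devons prendre 1 primitive de notre équation du snap s(t) = 0. La primitive du snap est le jerk. En utilisant j(0) = 0, nous obtenons j(t) = 0. Nous avons le jerk j(t) = 0. En substituant t = 3: j(3) = 0.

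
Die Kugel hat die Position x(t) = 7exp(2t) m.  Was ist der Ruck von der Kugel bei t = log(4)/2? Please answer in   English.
We must differentiate our position equation x(t) = 7·exp(2·t) 3 times. Differentiating position, we get velocity: v(t) = 14·exp(2·t). The derivative of velocity gives acceleration: a(t) = 28·exp(2·t). Differentiating acceleration, we get jerk: j(t) = 56·exp(2·t). We have jerk j(t) = 56·exp(2·t). Substituting t = log(4)/2: j(log(4)/2) = 224.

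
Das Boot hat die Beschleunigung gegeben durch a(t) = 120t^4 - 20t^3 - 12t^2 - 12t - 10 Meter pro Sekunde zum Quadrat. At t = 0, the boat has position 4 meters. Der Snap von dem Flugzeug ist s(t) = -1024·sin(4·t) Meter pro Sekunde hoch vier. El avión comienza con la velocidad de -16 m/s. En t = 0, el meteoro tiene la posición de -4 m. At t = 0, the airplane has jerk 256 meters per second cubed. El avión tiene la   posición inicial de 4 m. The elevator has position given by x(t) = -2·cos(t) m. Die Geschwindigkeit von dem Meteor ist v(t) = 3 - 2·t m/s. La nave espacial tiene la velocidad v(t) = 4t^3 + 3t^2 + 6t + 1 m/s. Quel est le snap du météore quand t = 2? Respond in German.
Um dies zu lösen, müssen wir 3 Ableitungen unserer Gleichung für die Geschwindigkeit v(t) = 3 - 2·t nehmen. Die Ableitung von der Geschwindigkeit ergibt die Beschleunigung: a(t) = -2. Mit d/dt von a(t) finden wir j(t) = 0. Mit d/dt von j(t) finden wir s(t) = 0. Wir haben den Snap s(t) = 0. Durch Einsetzen von t = 2: s(2) = 0.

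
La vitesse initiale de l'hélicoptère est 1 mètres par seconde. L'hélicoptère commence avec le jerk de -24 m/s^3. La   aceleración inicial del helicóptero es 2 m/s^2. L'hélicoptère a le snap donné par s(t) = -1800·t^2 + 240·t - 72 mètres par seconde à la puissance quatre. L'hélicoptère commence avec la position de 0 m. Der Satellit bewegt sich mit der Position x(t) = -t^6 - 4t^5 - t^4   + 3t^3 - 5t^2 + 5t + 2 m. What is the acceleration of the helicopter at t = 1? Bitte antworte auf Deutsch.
Wir müssen unsere Gleichung für den Snap s(t) = -1800·t^2 + 240·t - 72 2-mal integrieren. Das Integral von dem Snap ist der Ruck. Mit j(0) = -24 erhalten wir j(t) = -600·t^3 + 120·t^2 - 72·t - 24. Durch Integration von dem Ruck und Verwendung der Anfangsbedingung a(0) = 2, erhalten wir a(t) = -150·t^4 + 40·t^3 - 36·t^2 - 24·t + 2. Wir haben die Beschleunigung a(t) = -150·t^4 + 40·t^3 - 36·t^2 - 24·t + 2. Durch Einsetzen von t = 1: a(1) = -168.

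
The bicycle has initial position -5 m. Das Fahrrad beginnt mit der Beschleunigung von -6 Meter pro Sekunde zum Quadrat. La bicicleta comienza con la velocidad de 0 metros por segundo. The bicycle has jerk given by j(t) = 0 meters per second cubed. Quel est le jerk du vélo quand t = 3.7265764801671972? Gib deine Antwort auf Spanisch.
Tenemos la sacudida j(t) = 0. Sustituyendo t = 3.7265764801671972: j(3.7265764801671972) = 0.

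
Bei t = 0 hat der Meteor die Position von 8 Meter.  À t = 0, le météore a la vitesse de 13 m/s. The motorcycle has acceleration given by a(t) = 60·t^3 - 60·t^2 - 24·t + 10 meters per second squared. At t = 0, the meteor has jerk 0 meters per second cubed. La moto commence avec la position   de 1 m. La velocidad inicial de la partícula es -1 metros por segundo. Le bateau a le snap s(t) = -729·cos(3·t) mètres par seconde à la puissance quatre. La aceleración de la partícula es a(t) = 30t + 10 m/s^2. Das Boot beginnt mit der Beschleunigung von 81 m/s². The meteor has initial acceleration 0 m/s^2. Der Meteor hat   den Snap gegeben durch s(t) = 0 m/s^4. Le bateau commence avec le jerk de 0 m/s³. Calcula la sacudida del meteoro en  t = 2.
Necesitamos integrar nuestra ecuación del snap s(t) = 0 1 vez. Integrando el snap y usando la condición inicial j(0) = 0, obtenemos j(t) = 0. De la ecuación de la sacudida j(t) = 0, sustituimos t = 2 para obtener j = 0.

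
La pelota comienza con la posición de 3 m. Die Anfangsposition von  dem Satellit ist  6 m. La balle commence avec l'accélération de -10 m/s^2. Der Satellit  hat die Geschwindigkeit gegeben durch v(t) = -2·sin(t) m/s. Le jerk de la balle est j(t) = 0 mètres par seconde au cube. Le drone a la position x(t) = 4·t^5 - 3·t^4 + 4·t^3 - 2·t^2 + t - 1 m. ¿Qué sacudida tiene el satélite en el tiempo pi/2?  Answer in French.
Pour résoudre ceci, nous devons prendre 2 dérivées de notre équation de la vitesse v(t) = -2·sin(t). En dérivant la vitesse, nous obtenons l'accélération: a(t) = -2·cos(t). En dérivant l'accélération, nous obtenons le jerk: j(t) = 2·sin(t). En utilisant j(t) = 2·sin(t) et en substituant t = pi/2, nous trouvons j = 2.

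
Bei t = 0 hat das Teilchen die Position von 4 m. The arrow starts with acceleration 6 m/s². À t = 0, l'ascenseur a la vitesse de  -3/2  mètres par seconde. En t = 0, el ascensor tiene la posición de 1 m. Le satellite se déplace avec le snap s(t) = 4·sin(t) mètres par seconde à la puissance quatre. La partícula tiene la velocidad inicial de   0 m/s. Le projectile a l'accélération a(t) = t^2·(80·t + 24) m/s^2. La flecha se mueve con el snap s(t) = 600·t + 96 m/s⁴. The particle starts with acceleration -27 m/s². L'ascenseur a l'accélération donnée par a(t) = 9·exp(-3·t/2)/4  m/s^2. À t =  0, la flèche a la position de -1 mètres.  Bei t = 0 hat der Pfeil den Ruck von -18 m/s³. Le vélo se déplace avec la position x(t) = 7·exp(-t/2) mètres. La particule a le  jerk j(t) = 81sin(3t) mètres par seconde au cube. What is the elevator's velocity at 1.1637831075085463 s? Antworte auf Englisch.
We must find the integral of our acceleration equation a(t) = 9·exp(-3·t/2)/4 1 time. The antiderivative of acceleration, with v(0) = -3/2, gives velocity: v(t) = -3·exp(-3·t/2)/2. Using v(t) = -3·exp(-3·t/2)/2 and substituting t = 1.1637831075085463, we find v = -0.261790803743193.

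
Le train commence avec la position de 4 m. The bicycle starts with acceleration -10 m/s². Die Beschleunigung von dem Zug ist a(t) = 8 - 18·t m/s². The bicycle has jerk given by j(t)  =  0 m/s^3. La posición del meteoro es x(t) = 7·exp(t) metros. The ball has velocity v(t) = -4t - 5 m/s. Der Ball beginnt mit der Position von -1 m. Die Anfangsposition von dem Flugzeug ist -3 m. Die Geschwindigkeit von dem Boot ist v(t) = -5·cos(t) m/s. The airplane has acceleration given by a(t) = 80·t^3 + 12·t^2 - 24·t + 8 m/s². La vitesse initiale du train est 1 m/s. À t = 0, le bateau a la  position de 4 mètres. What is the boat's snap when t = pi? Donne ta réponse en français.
Pour résoudre ceci, nous devons prendre 3 dérivées de notre équation de la vitesse v(t) = -5·cos(t). La dérivée de la vitesse donne l'accélération: a(t) = 5·sin(t). La dérivée de l'accélération donne le jerk: j(t) = 5·cos(t). En prenant d/dt de j(t), nous trouvons s(t) = -5·sin(t). En utilisant s(t) = -5·sin(t) et en substituant t = pi, nous trouvons s = 0.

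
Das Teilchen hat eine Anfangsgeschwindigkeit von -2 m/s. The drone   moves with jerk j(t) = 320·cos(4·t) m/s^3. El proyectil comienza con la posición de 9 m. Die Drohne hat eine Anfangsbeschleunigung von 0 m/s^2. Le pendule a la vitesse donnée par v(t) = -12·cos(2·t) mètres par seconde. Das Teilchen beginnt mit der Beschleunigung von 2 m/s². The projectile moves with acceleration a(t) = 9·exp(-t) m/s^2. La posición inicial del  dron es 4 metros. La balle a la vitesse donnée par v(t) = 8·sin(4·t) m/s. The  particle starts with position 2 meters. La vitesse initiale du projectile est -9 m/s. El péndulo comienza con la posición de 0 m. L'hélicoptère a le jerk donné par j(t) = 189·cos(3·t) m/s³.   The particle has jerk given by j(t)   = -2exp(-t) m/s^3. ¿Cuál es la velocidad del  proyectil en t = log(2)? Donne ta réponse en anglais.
We need to integrate our acceleration equation a(t) = 9·exp(-t) 1 time. Finding the antiderivative of a(t) and using v(0) = -9: v(t) = -9·exp(-t). From the given velocity equation v(t) = -9·exp(-t), we substitute t = log(2) to get v = -9/2.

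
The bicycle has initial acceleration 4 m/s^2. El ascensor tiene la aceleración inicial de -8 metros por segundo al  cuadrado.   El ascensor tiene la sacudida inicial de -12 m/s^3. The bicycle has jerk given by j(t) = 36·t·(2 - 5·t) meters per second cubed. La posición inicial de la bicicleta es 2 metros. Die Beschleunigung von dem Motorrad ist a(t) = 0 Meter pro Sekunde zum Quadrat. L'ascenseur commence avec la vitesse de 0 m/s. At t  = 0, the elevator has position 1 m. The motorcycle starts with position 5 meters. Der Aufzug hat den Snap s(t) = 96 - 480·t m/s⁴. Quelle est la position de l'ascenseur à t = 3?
Pour résoudre ceci, nous devons prendre 4 primitives de notre équation du snap s(t) = 96 - 480·t. La primitive du snap est le jerk. En utilisant j(0) = -12, nous obtenons j(t) = -240·t^2 + 96·t - 12. La primitive du jerk, avec a(0) = -8, donne l'accélération: a(t) = -80·t^3 + 48·t^2 - 12·t - 8. L'intégrale de l'accélération, avec v(0) = 0, donne la vitesse: v(t) = 2·t·(-10·t^3 + 8·t^2 - 3·t - 4). La primitive de la vitesse, avec x(0) = 1, donne la position: x(t) = -4·t^5 + 4·t^4 - 2·t^3 - 4·t^2 + 1. En utilisant x(t) = -4·t^5 + 4·t^4 - 2·t^3 - 4·t^2 + 1 et en substituant t = 3, nous trouvons x = -737.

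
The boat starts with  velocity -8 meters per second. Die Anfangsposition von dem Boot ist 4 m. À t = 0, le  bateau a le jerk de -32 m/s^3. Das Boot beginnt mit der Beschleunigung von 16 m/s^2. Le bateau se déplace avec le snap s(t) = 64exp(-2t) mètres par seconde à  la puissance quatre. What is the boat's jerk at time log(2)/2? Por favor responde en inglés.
To solve this, we need to take 1 antiderivative of our snap equation s(t) = 64·exp(-2·t). The integral of snap is jerk. Using j(0) = -32, we get j(t) = -32·exp(-2·t). We have jerk j(t) = -32·exp(-2·t). Substituting t = log(2)/2: j(log(2)/2) = -16.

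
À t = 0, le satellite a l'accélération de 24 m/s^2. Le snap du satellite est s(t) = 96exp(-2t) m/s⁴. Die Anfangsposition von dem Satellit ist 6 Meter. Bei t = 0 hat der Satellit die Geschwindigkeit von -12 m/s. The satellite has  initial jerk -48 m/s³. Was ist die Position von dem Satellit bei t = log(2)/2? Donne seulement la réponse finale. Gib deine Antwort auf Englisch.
The answer is 3.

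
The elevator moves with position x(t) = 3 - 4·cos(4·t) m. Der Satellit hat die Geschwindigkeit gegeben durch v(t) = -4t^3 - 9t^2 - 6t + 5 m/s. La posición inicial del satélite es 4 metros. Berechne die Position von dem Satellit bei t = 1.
Wir müssen unsere Gleichung für die Geschwindigkeit v(t) = -4·t^3 - 9·t^2 - 6·t + 5 1-mal integrieren. Mit ∫v(t)dt und Anwendung von x(0) = 4, finden wir x(t) = -t^4 - 3·t^3 - 3·t^2 + 5·t + 4. Mit x(t) = -t^4 - 3·t^3 - 3·t^2 + 5·t + 4 und Einsetzen von t = 1, finden wir x = 2.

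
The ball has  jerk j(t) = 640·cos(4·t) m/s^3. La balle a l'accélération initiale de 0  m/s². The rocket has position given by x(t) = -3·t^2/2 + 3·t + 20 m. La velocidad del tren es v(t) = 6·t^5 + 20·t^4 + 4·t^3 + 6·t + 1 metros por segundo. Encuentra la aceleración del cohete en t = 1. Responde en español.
Partiendo de la posición x(t) = -3·t^2/2 + 3·t + 20, tomamos 2 derivadas. La derivada de la posición da la velocidad: v(t) = 3 - 3·t. La derivada de la velocidad da la aceleración: a(t) = -3. De la ecuación de la aceleración a(t) = -3, sustituimos t = 1 para obtener a = -3.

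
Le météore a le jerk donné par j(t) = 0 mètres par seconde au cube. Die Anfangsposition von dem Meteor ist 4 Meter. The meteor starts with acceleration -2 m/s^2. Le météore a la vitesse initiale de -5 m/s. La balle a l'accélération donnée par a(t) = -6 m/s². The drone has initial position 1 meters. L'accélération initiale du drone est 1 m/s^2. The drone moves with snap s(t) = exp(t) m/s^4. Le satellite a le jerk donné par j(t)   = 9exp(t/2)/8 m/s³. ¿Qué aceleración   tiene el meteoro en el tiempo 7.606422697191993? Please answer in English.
To find the answer, we compute 1 antiderivative of j(t) = 0. Taking ∫j(t)dt and applying a(0) = -2, we find a(t) = -2. From the given acceleration equation a(t) = -2, we substitute t = 7.606422697191993 to get a = -2.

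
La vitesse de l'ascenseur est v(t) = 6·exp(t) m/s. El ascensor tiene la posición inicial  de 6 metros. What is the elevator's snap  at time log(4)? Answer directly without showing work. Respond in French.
La réponse est 24.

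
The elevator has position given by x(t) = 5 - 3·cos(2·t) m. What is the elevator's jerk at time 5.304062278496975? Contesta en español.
Debemos derivar nuestra ecuación de la posición x(t) = 5 - 3·cos(2·t) 3 veces. La derivada de la posición da la velocidad: v(t) = 6·sin(2·t). Derivando la velocidad, obtenemos la aceleración: a(t) = 12·cos(2·t). Tomando d/dt de a(t), encontramos j(t) = -24·sin(2·t). Tenemos la sacudida j(t) = -24·sin(2·t). Sustituyendo t = 5.304062278496975: j(5.304062278496975) = 22.2210152149073.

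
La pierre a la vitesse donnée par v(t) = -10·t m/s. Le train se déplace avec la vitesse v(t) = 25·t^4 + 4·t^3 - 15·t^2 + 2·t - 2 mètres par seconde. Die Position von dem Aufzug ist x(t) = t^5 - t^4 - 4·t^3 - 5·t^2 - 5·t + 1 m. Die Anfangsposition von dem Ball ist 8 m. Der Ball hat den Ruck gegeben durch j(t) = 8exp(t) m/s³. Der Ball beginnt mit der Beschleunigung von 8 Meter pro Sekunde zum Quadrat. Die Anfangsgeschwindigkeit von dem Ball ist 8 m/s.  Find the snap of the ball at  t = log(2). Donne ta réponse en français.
Pour résoudre ceci, nous devons prendre 1 dérivée de notre équation du jerk j(t) = 8·exp(t). En prenant d/dt de j(t), nous trouvons s(t) = 8·exp(t). Nous avons le snap s(t) = 8·exp(t). En substituant t = log(2): s(log(2)) = 16.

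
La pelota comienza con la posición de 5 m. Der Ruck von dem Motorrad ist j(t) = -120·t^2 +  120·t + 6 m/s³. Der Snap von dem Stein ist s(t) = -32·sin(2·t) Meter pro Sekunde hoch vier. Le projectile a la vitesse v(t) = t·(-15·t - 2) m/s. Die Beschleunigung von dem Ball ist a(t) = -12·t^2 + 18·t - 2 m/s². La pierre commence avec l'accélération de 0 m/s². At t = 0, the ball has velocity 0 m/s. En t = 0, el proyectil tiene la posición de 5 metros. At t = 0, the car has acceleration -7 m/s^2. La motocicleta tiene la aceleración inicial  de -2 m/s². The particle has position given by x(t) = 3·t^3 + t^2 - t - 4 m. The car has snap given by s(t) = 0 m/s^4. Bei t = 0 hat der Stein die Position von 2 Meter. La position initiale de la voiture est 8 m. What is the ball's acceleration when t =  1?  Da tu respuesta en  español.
De la ecuación de la aceleración a(t) = -12·t^2 + 18·t - 2, sustituimos t = 1 para obtener a = 4.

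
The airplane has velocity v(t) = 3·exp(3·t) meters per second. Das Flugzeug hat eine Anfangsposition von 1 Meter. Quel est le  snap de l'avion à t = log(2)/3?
Pour résoudre ceci, nous devons prendre 3 dérivées de notre équation de la vitesse v(t) = 3·exp(3·t). En dérivant la vitesse, nous obtenons l'accélération: a(t) = 9·exp(3·t). En dérivant l'accélération, nous obtenons le jerk: j(t) = 27·exp(3·t). La dérivée du jerk donne le snap: s(t) = 81·exp(3·t). Nous avons le snap s(t) = 81·exp(3·t). En substituant t = log(2)/3: s(log(2)/3) = 162.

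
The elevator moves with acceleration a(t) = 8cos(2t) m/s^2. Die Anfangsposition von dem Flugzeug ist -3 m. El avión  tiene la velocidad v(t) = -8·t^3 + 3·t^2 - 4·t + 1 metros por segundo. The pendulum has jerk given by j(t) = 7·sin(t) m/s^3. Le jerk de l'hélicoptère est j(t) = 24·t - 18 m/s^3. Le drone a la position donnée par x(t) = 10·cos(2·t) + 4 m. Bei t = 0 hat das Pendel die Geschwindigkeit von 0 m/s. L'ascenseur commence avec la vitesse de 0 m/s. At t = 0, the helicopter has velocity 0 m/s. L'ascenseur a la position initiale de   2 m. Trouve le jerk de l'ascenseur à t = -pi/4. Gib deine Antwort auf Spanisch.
Para resolver esto, necesitamos tomar 1 derivada de nuestra ecuación de la aceleración a(t) = 8·cos(2·t). La derivada de la aceleración da la sacudida: j(t) = -16·sin(2·t). De la ecuación de la sacudida j(t) = -16·sin(2·t), sustituimos t = -pi/4 para obtener j = 16.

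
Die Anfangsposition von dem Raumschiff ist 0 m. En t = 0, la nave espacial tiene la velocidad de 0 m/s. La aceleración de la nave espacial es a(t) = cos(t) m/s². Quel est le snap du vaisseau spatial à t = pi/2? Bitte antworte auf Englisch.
We must differentiate our acceleration equation a(t) = cos(t) 2 times. Taking d/dt of a(t), we find j(t) = -sin(t). The derivative of jerk gives snap: s(t) = -cos(t). We have snap s(t) = -cos(t). Substituting t = pi/2: s(pi/2) = 0.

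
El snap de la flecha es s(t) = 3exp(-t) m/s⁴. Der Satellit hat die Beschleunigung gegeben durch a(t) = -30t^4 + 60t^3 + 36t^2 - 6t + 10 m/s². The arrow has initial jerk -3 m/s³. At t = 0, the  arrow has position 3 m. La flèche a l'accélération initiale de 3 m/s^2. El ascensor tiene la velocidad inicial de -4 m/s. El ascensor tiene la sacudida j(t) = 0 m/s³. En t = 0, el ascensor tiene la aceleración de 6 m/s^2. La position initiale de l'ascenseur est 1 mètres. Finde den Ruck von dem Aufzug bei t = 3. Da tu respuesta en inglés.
Using j(t) = 0 and substituting t = 3, we find j = 0.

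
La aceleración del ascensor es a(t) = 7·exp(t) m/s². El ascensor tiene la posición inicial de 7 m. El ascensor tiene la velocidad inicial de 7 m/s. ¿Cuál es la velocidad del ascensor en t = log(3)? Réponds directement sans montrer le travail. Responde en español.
La velocidad en t = log(3) es v = 21.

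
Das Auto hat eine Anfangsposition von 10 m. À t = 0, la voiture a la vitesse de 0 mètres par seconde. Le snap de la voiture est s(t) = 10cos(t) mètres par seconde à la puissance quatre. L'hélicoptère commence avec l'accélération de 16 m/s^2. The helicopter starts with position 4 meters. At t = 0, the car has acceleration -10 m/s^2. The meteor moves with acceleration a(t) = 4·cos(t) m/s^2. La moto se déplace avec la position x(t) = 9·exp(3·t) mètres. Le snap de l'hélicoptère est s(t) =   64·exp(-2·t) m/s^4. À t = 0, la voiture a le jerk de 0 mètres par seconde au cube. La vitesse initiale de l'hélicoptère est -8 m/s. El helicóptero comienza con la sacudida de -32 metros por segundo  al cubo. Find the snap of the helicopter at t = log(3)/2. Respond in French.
Nous avons le snap s(t) = 64·exp(-2·t). En substituant t = log(3)/2: s(log(3)/2) = 64/3.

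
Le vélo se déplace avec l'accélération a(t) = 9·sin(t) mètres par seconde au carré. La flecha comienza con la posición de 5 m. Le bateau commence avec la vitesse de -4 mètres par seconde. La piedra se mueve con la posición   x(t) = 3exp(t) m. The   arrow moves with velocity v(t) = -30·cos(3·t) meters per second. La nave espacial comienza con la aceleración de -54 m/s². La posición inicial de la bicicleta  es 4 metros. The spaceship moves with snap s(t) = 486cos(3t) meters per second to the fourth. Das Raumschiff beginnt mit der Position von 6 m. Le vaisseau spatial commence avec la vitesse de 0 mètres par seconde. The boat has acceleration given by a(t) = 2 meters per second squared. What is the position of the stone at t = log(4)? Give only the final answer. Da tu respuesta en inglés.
The position at t = log(4) is x = 12.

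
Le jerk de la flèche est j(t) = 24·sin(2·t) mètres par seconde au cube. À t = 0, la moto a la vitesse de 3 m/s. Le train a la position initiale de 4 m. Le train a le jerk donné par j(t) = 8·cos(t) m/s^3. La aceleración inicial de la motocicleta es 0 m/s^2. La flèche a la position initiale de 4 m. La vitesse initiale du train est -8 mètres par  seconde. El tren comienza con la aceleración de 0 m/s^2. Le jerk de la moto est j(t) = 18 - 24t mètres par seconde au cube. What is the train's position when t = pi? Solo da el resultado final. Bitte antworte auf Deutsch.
Bei t = pi, x = 4.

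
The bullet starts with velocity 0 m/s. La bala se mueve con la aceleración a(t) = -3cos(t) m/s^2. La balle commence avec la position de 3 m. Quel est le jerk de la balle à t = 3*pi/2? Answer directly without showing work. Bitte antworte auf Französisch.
j(3*pi/2) = -3.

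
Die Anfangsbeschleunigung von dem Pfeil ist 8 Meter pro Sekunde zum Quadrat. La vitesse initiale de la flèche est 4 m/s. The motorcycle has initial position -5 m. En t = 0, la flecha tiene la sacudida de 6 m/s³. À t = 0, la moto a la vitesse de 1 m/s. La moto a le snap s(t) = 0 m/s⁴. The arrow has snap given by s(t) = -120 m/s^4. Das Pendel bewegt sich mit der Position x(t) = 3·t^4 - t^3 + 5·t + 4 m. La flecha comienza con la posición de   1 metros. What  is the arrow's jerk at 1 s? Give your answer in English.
We must find the antiderivative of our snap equation s(t) = -120 1 time. The integral of snap, with j(0) = 6, gives jerk: j(t) = 6 - 120·t. Using j(t) = 6 - 120·t and substituting t = 1, we find j = -114.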